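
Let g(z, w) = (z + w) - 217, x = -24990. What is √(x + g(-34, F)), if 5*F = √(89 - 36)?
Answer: √(-631025 + 5*√53)/5 ≈ 158.87*I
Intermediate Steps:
F = √53/5 (F = √(89 - 36)/5 = √53/5 ≈ 1.4560)
g(z, w) = -217 + w + z (g(z, w) = (w + z) - 217 = -217 + w + z)
√(x + g(-34, F)) = √(-24990 + (-217 + √53/5 - 34)) = √(-24990 + (-251 + √53/5)) = √(-25241 + √53/5)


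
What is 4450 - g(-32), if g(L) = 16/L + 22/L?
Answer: 71219/16 ≈ 4451.2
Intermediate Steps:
g(L) = 38/L
4450 - g(-32) = 4450 - 38/(-32) = 4450 - 38*(-1)/32 = 4450 - 1*(-19/16) = 4450 + 19/16 = 71219/16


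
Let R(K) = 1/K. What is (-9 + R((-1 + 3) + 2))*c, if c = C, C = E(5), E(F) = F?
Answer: -175/4 ≈ -43.750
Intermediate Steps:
C = 5
c = 5
(-9 + R((-1 + 3) + 2))*c = (-9 + 1/((-1 + 3) + 2))*5 = (-9 + 1/(2 + 2))*5 = (-9 + 1/4)*5 = -35/4*5 = -175/4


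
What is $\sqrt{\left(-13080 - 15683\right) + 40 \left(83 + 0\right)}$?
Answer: $3 i \sqrt{2827} \approx 159.51 i$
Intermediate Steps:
$\sqrt{\left(-13080 - 15683\right) + 40 \left(83 + 0\right)} = \sqrt{-28763 + 40 \cdot 83} = \sqrt{-28763 + 3320} = \sqrt{-25443} = 3 i \sqrt{2827}$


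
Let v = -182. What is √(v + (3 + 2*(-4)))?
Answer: I*√187 ≈ 13.675*I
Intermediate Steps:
√(v + (3 + 2*(-4))) = √(-182 + (3 + 2*(-4))) = √(-182 + (3 - 8)) = √(-182 - 5) = √(-187) = I*√187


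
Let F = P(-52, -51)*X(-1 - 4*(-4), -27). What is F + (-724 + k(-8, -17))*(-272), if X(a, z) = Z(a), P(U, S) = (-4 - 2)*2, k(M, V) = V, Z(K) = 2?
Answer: 201528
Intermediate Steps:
P(U, S) = -12 (P(U, S) = -6*2 = -12)
X(a, z) = 2
F = -24 (F = -12*2 = -24)
F + (-724 + k(-8, -17))*(-272) = -24 + (-724 - 17)*(-272) = -24 - 741*(-272) = -24 + 201552 = 201528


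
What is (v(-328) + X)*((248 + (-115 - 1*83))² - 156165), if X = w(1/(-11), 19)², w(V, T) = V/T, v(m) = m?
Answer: 2201614850055/43681 ≈ 5.0402e+7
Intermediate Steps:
X = 1/43681 (X = (1/(-11*19))² = (-1/11*1/19)² = (-1/209)² = 1/43681 ≈ 2.2893e-5)
(v(-328) + X)*((248 + (-115 - 1*83))² - 156165) = (-328 + 1/43681)*((248 + (-115 - 1*83))² - 156165) = -14327367*((248 + (-115 - 83))² - 156165)/43681 = -14327367*((248 - 198)² - 156165)/43681 = -14327367*(50² - 156165)/43681 = -14327367*(2500 - 156165)/43681 = -14327367/43681*(-153665) = 2201614850055/43681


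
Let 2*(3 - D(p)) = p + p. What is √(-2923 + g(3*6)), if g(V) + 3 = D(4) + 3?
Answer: 2*I*√731 ≈ 54.074*I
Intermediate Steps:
D(p) = 3 - p (D(p) = 3 - (p + p)/2 = 3 - p)
g(V) = -1 (g(V) = -3 + ((3 - 1*4) + 3) = -3 + ((3 - 4) + 3) = -3 + (-1 + 3) = -3 + 2 = -1)
√(-2923 + g(3*6)) = √(-2923 - 1) = √(-2924) = 2*I*√731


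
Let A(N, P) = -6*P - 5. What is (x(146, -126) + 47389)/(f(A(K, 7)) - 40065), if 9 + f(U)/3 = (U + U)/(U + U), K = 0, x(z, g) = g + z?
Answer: -15803/13363 ≈ -1.1826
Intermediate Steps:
A(N, P) = -5 - 6*P
f(U) = -24 (f(U) = -27 + 3*((U + U)/(U + U)) = -27 + 3*((2*U)/((2*U))) = -27 + 3*((2*U)*(1/(2*U))) = -27 + 3*1 = -27 + 3 = -24)
(x(146, -126) + 47389)/(f(A(K, 7)) - 40065) = ((-126 + 146) + 47389)/(-24 - 40065) = (20 + 47389)/(-40089) = 47409*(-1/40089) = -15803/13363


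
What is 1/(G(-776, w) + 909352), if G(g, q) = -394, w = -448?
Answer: 1/908958 ≈ 1.1002e-6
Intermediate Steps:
1/(G(-776, w) + 909352) = 1/(-394 + 909352) = 1/908958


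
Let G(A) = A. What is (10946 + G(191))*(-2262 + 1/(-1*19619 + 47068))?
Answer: -691492287269/27449 ≈ -2.5192e+7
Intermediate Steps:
(10946 + G(191))*(-2262 + 1/(-1*19619 + 47068)) = (10946 + 191)*(-2262 + 1/(-1*19619 + 47068)) = 11137*(-2262 + 1/(-19619 + 47068)) = 11137*(-2262 + 1/27449) = 11137*(-62089637/27449) = -691492287269/27449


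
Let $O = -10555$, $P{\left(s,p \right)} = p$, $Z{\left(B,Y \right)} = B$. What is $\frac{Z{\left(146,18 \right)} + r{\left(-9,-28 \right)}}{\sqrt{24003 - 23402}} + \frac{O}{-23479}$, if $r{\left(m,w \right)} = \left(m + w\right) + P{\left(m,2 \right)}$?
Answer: $\frac{10555}{23479} + \frac{111 \sqrt{601}}{601} \approx 4.9773$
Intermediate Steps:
$r{\left(m,w \right)} = 2 + m + w$ ($r{\left(m,w \right)} = \left(m + w\right) + 2 = 2 + m + w$)
$\frac{Z{\left(146,18 \right)} + r{\left(-9,-28 \right)}}{\sqrt{24003 - 23402}} + \frac{O}{-23479} = \frac{146 - 35}{\sqrt{24003 - 23402}} - \frac{10555}{-23479} = \frac{146 - 35}{\sqrt{601}} - - \frac{10555}{23479} = 111 \frac{\sqrt{601}}{601} + \frac{10555}{23479} = \frac{111 \sqrt{601}}{601} + \frac{10555}{23479} = \frac{10555}{23479} + \frac{111 \sqrt{601}}{601}$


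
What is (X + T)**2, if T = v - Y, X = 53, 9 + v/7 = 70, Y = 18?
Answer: 213444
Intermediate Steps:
v = 427 (v = -63 + 7*70 = -63 + 490 = 427)
T = 409 (T = 427 - 1*18 = 427 - 18 = 409)
(X + T)**2 = (53 + 409)**2 = 462**2 = 213444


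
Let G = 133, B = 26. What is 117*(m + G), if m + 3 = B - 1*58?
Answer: 11466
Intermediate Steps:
m = -35 (m = -3 + (26 - 1*58) = -3 + (26 - 58) = -3 - 32 = -35)
117*(m + G) = 117*(-35 + 133) = 117*98 = 11466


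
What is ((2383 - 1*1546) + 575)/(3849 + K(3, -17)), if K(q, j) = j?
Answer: 353/958 ≈ 0.36848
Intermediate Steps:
((2383 - 1*1546) + 575)/(3849 + K(3, -17)) = ((2383 - 1*1546) + 575)/(3849 - 17) = ((2383 - 1546) + 575)/3832 = (837 + 575)*(1/3832) = 1412*(1/3832) = 353/958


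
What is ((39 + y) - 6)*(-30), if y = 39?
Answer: -2160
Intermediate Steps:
((39 + y) - 6)*(-30) = ((39 + 39) - 6)*(-30) = (78 - 6)*(-30) = 72*(-30) = -2160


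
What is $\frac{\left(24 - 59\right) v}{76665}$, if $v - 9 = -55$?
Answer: $\frac{322}{15333} \approx 0.021$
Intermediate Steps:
$v = -46$ ($v = 9 - 55 = -46$)
$\frac{\left(24 - 59\right) v}{76665} = \frac{\left(24 - 59\right) \left(-46\right)}{76665} = \left(-35\right) \left(-46\right) \frac{1}{76665} = 1610 \cdot \frac{1}{76665} = \frac{322}{15333}$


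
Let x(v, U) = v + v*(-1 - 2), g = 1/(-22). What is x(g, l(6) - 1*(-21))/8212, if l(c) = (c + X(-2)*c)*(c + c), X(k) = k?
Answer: 1/90332 ≈ 1.1070e-5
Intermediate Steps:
g = -1/22 ≈ -0.045455
l(c) = -2*c² (l(c) = (c - 2*c)*(c + c) = (-c)*(2*c) = -2*c²)
x(v, U) = -2*v (x(v, U) = v + v*(-3) = v - 3*v = -2*v)
x(g, l(6) - 1*(-21))/8212 = -2*(-1/22)/8212 = (1/11)*(1/8212) = 1/90332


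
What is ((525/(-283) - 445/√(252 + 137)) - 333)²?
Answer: 3509163529969/31154621 + 84339960*√389/110087 ≈ 1.2775e+5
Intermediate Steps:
((525/(-283) - 445/√(252 + 137)) - 333)² = ((525*(-1/283) - 445*√389/389) - 333)² = ((-525/283 - 445*√389/389) - 333)² = (-94764/283 - 445*√389/389)²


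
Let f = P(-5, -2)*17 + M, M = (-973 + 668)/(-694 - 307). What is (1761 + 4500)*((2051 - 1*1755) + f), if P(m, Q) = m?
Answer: 1324301676/1001 ≈ 1.3230e+6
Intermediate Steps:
M = 305/1001 (M = -305/(-1001) = -305*(-1/1001) = 305/1001 ≈ 0.30470)
f = -84780/1001 (f = -5*17 + 305/1001 = -85 + 305/1001 = -84780/1001 ≈ -84.695)
(1761 + 4500)*((2051 - 1*1755) + f) = (1761 + 4500)*((2051 - 1*1755) - 84780/1001) = 6261*((2051 - 1755) - 84780/1001) = 6261*(296 - 84780/1001) = 6261*(211516/1001) = 1324301676/1001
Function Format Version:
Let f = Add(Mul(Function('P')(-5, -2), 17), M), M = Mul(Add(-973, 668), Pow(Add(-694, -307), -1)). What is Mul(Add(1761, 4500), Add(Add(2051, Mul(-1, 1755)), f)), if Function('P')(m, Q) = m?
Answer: Rational(1324301676, 1001) ≈ 1.3230e+6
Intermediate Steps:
M = Rational(305, 1001) (M = Mul(-305, Pow(-1001, -1)) = Mul(-305, Rational(-1, 1001)) = Rational(305, 1001) ≈ 0.30470)
f = Rational(-84780, 1001) (f = Add(Mul(-5, 17), Rational(305, 1001)) = Add(-85, Rational(305, 1001)) = Rational(-84780, 1001) ≈ -84.695)
Mul(Add(1761, 4500), Add(Add(2051, Mul(-1, 1755)), f)) = Mul(Add(1761, 4500), Add(Add(2051, Mul(-1, 1755)), Rational(-84780, 1001))) = Mul(6261, Add(Add(2051, -1755), Rational(-84780, 1001))) = Mul(6261, Add(296, Rational(-84780, 1001))) = Mul(6261, Rational(211516, 1001)) = Rational(1324301676, 1001)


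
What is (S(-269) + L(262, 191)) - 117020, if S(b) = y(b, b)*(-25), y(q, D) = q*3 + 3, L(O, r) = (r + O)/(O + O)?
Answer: -50785627/524 ≈ -96919.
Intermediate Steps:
L(O, r) = (O + r)/(2*O) (L(O, r) = (O + r)/((2*O)) = (O + r)*(1/(2*O)) = (O + r)/(2*O))
y(q, D) = 3 + 3*q (y(q, D) = 3*q + 3 = 3 + 3*q)
S(b) = -75 - 75*b (S(b) = (3 + 3*b)*(-25) = -75 - 75*b)
(S(-269) + L(262, 191)) - 117020 = ((-75 - 75*(-269)) + (½)*(262 + 191)/262) - 117020 = ((-75 + 20175) + (½)*(1/262)*453) - 117020 = (20100 + 453/524) - 117020 = 10532853/524 - 117020 = -50785627/524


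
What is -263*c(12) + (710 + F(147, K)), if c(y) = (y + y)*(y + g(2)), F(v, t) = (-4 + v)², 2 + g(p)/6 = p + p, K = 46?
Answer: -130329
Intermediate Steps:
g(p) = -12 + 12*p (g(p) = -12 + 6*(p + p) = -12 + 6*(2*p) = -12 + 12*p)
c(y) = 2*y*(12 + y) (c(y) = (y + y)*(y + (-12 + 12*2)) = (2*y)*(y + (-12 + 24)) = (2*y)*(y + 12) = (2*y)*(12 + y) = 2*y*(12 + y))
-263*c(12) + (710 + F(147, K)) = -526*12*(12 + 12) + (710 + (-4 + 147)²) = -526*12*24 + (710 + 143²) = -263*576 + (710 + 20449) = -151488 + 21159 = -130329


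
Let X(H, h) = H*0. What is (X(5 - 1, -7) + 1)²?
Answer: 1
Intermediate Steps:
X(H, h) = 0
(X(5 - 1, -7) + 1)² = (0 + 1)² = 1² = 1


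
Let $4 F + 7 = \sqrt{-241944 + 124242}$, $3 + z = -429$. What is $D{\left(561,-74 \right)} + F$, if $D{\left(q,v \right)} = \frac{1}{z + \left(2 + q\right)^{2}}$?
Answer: $- \frac{2215755}{1266148} + \frac{3 i \sqrt{13078}}{4} \approx -1.75 + 85.769 i$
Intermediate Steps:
$z = -432$ ($z = -3 - 429 = -432$)
$D{\left(q,v \right)} = \frac{1}{-432 + \left(2 + q\right)^{2}}$
$F = - \frac{7}{4} + \frac{3 i \sqrt{13078}}{4}$ ($F = - \frac{7}{4} + \frac{\sqrt{-241944 + 124242}}{4} = - \frac{7}{4} + \frac{\sqrt{-117702}}{4} = - \frac{7}{4} + \frac{3 i \sqrt{13078}}{4} \approx -1.75 + 85.769 i$)
$D{\left(561,-74 \right)} + F = \frac{1}{-432 + \left(2 + 561\right)^{2}} - \left(\frac{7}{4} - \frac{3 i \sqrt{13078}}{4}\right) = \frac{1}{-432 + 563^{2}} - \left(\frac{7}{4} - \frac{3 i \sqrt{13078}}{4}\right) = \frac{1}{-432 + 316969} - \left(\frac{7}{4} - \frac{3 i \sqrt{13078}}{4}\right) = \frac{1}{316537} - \left(\frac{7}{4} - \frac{3 i \sqrt{13078}}{4}\right) = - \frac{2215755}{1266148} + \frac{3 i \sqrt{13078}}{4}$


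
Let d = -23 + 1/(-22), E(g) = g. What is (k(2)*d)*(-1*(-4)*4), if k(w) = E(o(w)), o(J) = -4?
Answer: 16224/11 ≈ 1474.9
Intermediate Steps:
k(w) = -4
d = -507/22 (d = -23 - 1/22 = -507/22 ≈ -23.045)
(k(2)*d)*(-1*(-4)*4) = (-4*(-507/22))*(-1*(-4)*4) = 1014*(4*4)/11 = (1014/11)*16 = 16224/11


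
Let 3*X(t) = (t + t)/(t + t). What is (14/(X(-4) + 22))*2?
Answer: 84/67 ≈ 1.2537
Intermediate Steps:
X(t) = ⅓ (X(t) = ((t + t)/(t + t))/3 = ((2*t)/((2*t)))/3 = ((2*t)*(1/(2*t)))/3 = (⅓)*1 = ⅓)
(14/(X(-4) + 22))*2 = (14/(⅓ + 22))*2 = (14/(67/3))*2 = (14*(3/67))*2 = (42/67)*2 = 84/67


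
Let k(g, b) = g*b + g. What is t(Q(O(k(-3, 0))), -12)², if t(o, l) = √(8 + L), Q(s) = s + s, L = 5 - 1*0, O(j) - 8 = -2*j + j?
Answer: 13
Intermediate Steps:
k(g, b) = g + b*g (k(g, b) = b*g + g = g + b*g)
O(j) = 8 - j (O(j) = 8 + (-2*j + j) = 8 - j)
L = 5 (L = 5 + 0 = 5)
Q(s) = 2*s
t(o, l) = √13 (t(o, l) = √(8 + 5) = √13)
t(Q(O(k(-3, 0))), -12)² = (√13)² = 13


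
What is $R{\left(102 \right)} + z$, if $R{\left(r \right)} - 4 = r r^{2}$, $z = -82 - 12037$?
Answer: $1049093$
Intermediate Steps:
$z = -12119$
$R{\left(r \right)} = 4 + r^{3}$ ($R{\left(r \right)} = 4 + r r^{2} = 4 + r^{3}$)
$R{\left(102 \right)} + z = \left(4 + 102^{3}\right) - 12119 = \left(4 + 1061208\right) - 12119 = 1061212 - 12119 = 1049093$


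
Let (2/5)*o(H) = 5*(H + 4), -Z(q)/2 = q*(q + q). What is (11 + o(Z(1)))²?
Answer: 121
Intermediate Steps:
Z(q) = -4*q² (Z(q) = -2*q*(q + q) = -2*q*2*q = -4*q²)
o(H) = 50 + 25*H/2 (o(H) = 5*(5*(H + 4))/2 = 5*(5*(4 + H))/2 = 5*(20 + 5*H)/2 = 50 + 25*H/2)
(11 + o(Z(1)))² = (11 + (50 + 25*(-4*1²)/2))² = (11 + (50 + 25*(-4*1)/2))² = (11 + (50 + (25/2)*(-4)))² = (11 + (50 - 50))² = (11 + 0)² = 11² = 121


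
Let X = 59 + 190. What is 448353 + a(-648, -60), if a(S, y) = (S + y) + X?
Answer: 447894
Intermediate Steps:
X = 249
a(S, y) = 249 + S + y (a(S, y) = (S + y) + 249 = 249 + S + y)
448353 + a(-648, -60) = 448353 + (249 - 648 - 60) = 448353 - 459 = 447894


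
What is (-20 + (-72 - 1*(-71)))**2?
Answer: 441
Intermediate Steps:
(-20 + (-72 - 1*(-71)))**2 = (-20 + (-72 + 71))**2 = (-20 - 1)**2 = (-21)**2 = 441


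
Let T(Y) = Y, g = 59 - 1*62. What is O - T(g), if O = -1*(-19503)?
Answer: 19506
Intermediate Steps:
g = -3 (g = 59 - 62 = -3)
O = 19503
O - T(g) = 19503 - 1*(-3) = 19503 + 3 = 19506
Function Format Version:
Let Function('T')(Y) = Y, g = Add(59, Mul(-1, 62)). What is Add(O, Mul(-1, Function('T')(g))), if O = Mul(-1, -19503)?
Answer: 19506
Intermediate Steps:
g = -3 (g = Add(59, -62) = -3)
O = 19503
Add(O, Mul(-1, Function('T')(g))) = Add(19503, Mul(-1, -3)) = Add(19503, 3) = 19506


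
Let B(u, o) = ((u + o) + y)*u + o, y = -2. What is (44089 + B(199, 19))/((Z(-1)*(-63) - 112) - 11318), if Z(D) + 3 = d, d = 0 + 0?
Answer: -87092/11241 ≈ -7.7477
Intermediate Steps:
d = 0
Z(D) = -3 (Z(D) = -3 + 0 = -3)
B(u, o) = o + u*(-2 + o + u) (B(u, o) = ((u + o) - 2)*u + o = ((o + u) - 2)*u + o = (-2 + o + u)*u + o = u*(-2 + o + u) + o = o + u*(-2 + o + u))
(44089 + B(199, 19))/((Z(-1)*(-63) - 112) - 11318) = (44089 + (19 + 199² - 2*199 + 19*199))/((-3*(-63) - 112) - 11318) = (44089 + (19 + 39601 - 398 + 3781))/((189 - 112) - 11318) = (44089 + 43003)/(77 - 11318) = 87092/(-11241) = 87092*(-1/11241) = -87092/11241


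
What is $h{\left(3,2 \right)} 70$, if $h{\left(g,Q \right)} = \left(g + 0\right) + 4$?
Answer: $490$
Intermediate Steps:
$h{\left(g,Q \right)} = 4 + g$ ($h{\left(g,Q \right)} = g + 4 = 4 + g$)
$h{\left(3,2 \right)} 70 = \left(4 + 3\right) 70 = 7 \cdot 70 = 490$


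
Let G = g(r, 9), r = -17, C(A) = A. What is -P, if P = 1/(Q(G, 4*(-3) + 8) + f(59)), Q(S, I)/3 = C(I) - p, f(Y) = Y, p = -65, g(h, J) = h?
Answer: -1/242 ≈ -0.0041322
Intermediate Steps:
G = -17
Q(S, I) = 195 + 3*I (Q(S, I) = 3*(I - 1*(-65)) = 3*(I + 65) = 3*(65 + I) = 195 + 3*I)
P = 1/242 (P = 1/((195 + 3*(4*(-3) + 8)) + 59) = 1/((195 + 3*(-12 + 8)) + 59) = 1/((195 + 3*(-4)) + 59) = 1/((195 - 12) + 59) = 1/(183 + 59) = 1/242 ≈ 0.0041322)
-P = -1*1/242 = -1/242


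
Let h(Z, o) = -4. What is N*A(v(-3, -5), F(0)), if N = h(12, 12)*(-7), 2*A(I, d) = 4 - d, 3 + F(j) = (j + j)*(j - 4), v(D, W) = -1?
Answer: 98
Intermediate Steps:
F(j) = -3 + 2*j*(-4 + j) (F(j) = -3 + (j + j)*(j - 4) = -3 + (2*j)*(-4 + j) = -3 + 2*j*(-4 + j))
A(I, d) = 2 - d/2 (A(I, d) = (4 - d)/2 = 2 - d/2)
N = 28 (N = -4*(-7) = 28)
N*A(v(-3, -5), F(0)) = 28*(2 - (-3 - 8*0 + 2*0²)/2) = 28*(2 - (-3 + 0 + 2*0)/2) = 28*(2 - (-3 + 0 + 0)/2) = 28*(2 - ½*(-3)) = 28*(2 + 3/2) = 28*(7/2) = 98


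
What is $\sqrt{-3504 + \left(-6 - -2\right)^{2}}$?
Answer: $4 i \sqrt{218} \approx 59.059 i$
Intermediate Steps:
$\sqrt{-3504 + \left(-6 - -2\right)^{2}} = \sqrt{-3504 + \left(-6 + 2\right)^{2}} = \sqrt{-3504 + \left(-4\right)^{2}} = \sqrt{-3504 + 16} = \sqrt{-3488} = 4 i \sqrt{218}$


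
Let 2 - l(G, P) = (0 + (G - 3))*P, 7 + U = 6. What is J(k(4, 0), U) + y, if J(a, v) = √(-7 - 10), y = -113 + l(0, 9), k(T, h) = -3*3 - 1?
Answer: -84 + I*√17 ≈ -84.0 + 4.1231*I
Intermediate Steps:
U = -1 (U = -7 + 6 = -1)
l(G, P) = 2 - P*(-3 + G) (l(G, P) = 2 - (0 + (G - 3))*P = 2 - (0 + (-3 + G))*P = 2 - (-3 + G)*P = 2 - P*(-3 + G))
k(T, h) = -10 (k(T, h) = -9 - 1 = -10)
y = -84 (y = -113 + (2 + 3*9 - 1*0*9) = -113 + (2 + 27 + 0) = -113 + 29 = -84)
J(a, v) = I*√17 (J(a, v) = √(-17) = I*√17)
J(k(4, 0), U) + y = I*√17 - 84 = -84 + I*√17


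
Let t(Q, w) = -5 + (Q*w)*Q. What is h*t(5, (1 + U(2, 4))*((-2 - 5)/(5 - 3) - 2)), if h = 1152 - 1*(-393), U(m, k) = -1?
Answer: -7725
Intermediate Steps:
t(Q, w) = -5 + w*Q²
h = 1545 (h = 1152 + 393 = 1545)
h*t(5, (1 + U(2, 4))*((-2 - 5)/(5 - 3) - 2)) = 1545*(-5 + ((1 - 1)*((-2 - 5)/(5 - 3) - 2))*5²) = 1545*(-5 + (0*(-7/2 - 2))*25) = 1545*(-5 + (0*(-11/2))*25) = 1545*(-5 + 0*25) = 1545*(-5 + 0) = 1545*(-5) = -7725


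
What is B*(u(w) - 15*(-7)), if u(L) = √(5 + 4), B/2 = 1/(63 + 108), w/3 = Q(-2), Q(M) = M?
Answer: 24/19 ≈ 1.2632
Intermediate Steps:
w = -6 (w = 3*(-2) = -6)
B = 2/171 (B = 2/(63 + 108) = 2/171 ≈ 0.011696)
u(L) = 3 (u(L) = √9 = 3)
B*(u(w) - 15*(-7)) = 2*(3 - 15*(-7))/171 = 2*(3 + 105)/171 = (2/171)*108 = 24/19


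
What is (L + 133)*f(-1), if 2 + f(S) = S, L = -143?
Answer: 30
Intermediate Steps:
f(S) = -2 + S
(L + 133)*f(-1) = (-143 + 133)*(-2 - 1) = -10*(-3) = 30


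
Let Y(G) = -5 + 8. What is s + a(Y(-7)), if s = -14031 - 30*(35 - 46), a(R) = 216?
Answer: -13485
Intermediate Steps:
Y(G) = 3
s = -13701 (s = -14031 - 30*(-11) = -14031 - 1*(-330) = -14031 + 330 = -13701)
s + a(Y(-7)) = -13701 + 216 = -13485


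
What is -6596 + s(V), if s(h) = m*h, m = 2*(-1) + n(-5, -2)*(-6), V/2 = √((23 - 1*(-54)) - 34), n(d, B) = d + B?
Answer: -6596 + 80*√43 ≈ -6071.4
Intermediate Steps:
n(d, B) = B + d
V = 2*√43 (V = 2*√((23 - 1*(-54)) - 34) = 2*√((23 + 54) - 34) = 2*√(77 - 34) = 2*√43 ≈ 13.115)
m = 40 (m = 2*(-1) + (-2 - 5)*(-6) = -2 - 7*(-6) = -2 + 42 = 40)
s(h) = 40*h
-6596 + s(V) = -6596 + 40*(2*√43) = -6596 + 80*√43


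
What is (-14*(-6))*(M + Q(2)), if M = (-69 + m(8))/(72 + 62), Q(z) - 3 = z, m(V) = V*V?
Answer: 27930/67 ≈ 416.87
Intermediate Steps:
m(V) = V²
Q(z) = 3 + z
M = -5/134 (M = (-69 + 8²)/(72 + 62) = (-69 + 64)/134 = -5*1/134 = -5/134 ≈ -0.037313)
(-14*(-6))*(M + Q(2)) = (-14*(-6))*(-5/134 + (3 + 2)) = 84*(-5/134 + 5) = 84*(665/134) = 27930/67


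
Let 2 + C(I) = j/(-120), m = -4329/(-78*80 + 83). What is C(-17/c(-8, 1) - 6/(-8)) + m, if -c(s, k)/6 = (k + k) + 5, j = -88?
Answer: -52048/92355 ≈ -0.56356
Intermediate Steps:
m = 4329/6157 (m = -4329/(-6240 + 83) = -4329/(-6157) = -4329*(-1/6157) = 4329/6157 ≈ 0.70310)
c(s, k) = -30 - 12*k (c(s, k) = -6*((k + k) + 5) = -6*(2*k + 5) = -6*(5 + 2*k) = -30 - 12*k)
C(I) = -19/15 (C(I) = -2 - 88/(-120) = -2 - 88*(-1/120) = -2 + 11/15 = -19/15)
C(-17/c(-8, 1) - 6/(-8)) + m = -19/15 + 4329/6157 = -52048/92355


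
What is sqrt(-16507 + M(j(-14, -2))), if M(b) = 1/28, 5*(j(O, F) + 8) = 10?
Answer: 3*I*sqrt(359485)/14 ≈ 128.48*I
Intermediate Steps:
j(O, F) = -6 (j(O, F) = -8 + (1/5)*10 = -8 + 2 = -6)
M(b) = 1/28
sqrt(-16507 + M(j(-14, -2))) = sqrt(-16507 + 1/28) = sqrt(-462195/28) = 3*I*sqrt(359485)/14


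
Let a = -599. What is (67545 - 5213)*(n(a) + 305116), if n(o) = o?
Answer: 18981153644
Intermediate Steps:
(67545 - 5213)*(n(a) + 305116) = (67545 - 5213)*(-599 + 305116) = 62332*304517 = 18981153644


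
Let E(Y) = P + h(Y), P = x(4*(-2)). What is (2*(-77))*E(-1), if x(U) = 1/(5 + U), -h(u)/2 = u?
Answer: -770/3 ≈ -256.67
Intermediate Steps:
h(u) = -2*u
P = -⅓ (P = 1/(5 + 4*(-2)) = 1/(5 - 8) = 1/(-3) = -⅓ ≈ -0.33333)
E(Y) = -⅓ - 2*Y
(2*(-77))*E(-1) = (2*(-77))*(-⅓ - 2*(-1)) = -154*(-⅓ + 2) = -154*5/3 = -770/3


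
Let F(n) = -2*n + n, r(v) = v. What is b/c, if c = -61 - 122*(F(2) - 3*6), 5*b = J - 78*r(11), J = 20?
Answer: -838/11895 ≈ -0.070450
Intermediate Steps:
F(n) = -n
b = -838/5 (b = (20 - 78*11)/5 = (20 - 858)/5 = (⅕)*(-838) = -838/5 ≈ -167.60)
c = 2379 (c = -61 - 122*(-1*2 - 3*6) = -61 - 122*(-2 - 18) = -61 - 122*(-20) = -61 + 2440 = 2379)
b/c = -838/5/2379 = -838/5*1/2379 = -838/11895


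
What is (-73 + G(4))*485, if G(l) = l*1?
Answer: -33465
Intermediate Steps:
G(l) = l
(-73 + G(4))*485 = (-73 + 4)*485 = -69*485 = -33465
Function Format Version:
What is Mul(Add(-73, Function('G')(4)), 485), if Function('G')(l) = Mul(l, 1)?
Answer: -33465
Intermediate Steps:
Function('G')(l) = l
Mul(Add(-73, Function('G')(4)), 485) = Mul(Add(-73, 4), 485) = Mul(-69, 485) = -33465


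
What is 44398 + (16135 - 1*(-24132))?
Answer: 84665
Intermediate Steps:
44398 + (16135 - 1*(-24132)) = 44398 + (16135 + 24132) = 44398 + 40267 = 84665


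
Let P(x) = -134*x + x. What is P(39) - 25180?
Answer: -30367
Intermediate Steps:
P(x) = -133*x
P(39) - 25180 = -133*39 - 25180 = -5187 - 25180 = -30367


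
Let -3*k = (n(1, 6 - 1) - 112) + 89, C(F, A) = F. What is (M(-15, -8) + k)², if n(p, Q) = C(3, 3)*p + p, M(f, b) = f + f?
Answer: 5041/9 ≈ 560.11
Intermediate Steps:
M(f, b) = 2*f
n(p, Q) = 4*p (n(p, Q) = 3*p + p = 4*p)
k = 19/3 (k = -((4*1 - 112) + 89)/3 = -((4 - 112) + 89)/3 = -(-108 + 89)/3 = -⅓*(-19) = 19/3 ≈ 6.3333)
(M(-15, -8) + k)² = (2*(-15) + 19/3)² = (-30 + 19/3)² = (-71/3)² = 5041/9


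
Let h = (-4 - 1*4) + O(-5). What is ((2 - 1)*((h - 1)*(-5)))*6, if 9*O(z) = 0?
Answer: 270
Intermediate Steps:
O(z) = 0 (O(z) = (1/9)*0 = 0)
h = -8 (h = (-4 - 1*4) + 0 = (-4 - 4) + 0 = -8 + 0 = -8)
((2 - 1)*((h - 1)*(-5)))*6 = ((2 - 1)*((-8 - 1)*(-5)))*6 = (1*(-9*(-5)))*6 = (1*45)*6 = 45*6 = 270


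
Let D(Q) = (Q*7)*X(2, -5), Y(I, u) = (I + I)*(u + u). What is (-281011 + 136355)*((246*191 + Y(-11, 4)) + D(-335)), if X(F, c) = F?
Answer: -6092910720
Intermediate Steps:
Y(I, u) = 4*I*u (Y(I, u) = (2*I)*(2*u) = 4*I*u)
D(Q) = 14*Q (D(Q) = (Q*7)*2 = (7*Q)*2 = 14*Q)
(-281011 + 136355)*((246*191 + Y(-11, 4)) + D(-335)) = (-281011 + 136355)*((246*191 + 4*(-11)*4) + 14*(-335)) = -144656*((46986 - 176) - 4690) = -144656*(46810 - 4690) = -144656*42120 = -6092910720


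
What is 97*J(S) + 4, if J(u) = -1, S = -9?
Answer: -93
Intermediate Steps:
97*J(S) + 4 = 97*(-1) + 4 = -97 + 4 = -93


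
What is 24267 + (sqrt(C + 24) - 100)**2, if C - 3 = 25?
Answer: 34319 - 400*sqrt(13) ≈ 32877.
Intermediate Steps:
C = 28 (C = 3 + 25 = 28)
24267 + (sqrt(C + 24) - 100)**2 = 24267 + (sqrt(28 + 24) - 100)**2 = 24267 + (sqrt(52) - 100)**2 = 24267 + (2*sqrt(13) - 100)**2 = 24267 + (-100 + 2*sqrt(13))**2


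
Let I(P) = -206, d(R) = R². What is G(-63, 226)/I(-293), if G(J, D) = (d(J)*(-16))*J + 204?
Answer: -2000478/103 ≈ -19422.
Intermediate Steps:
G(J, D) = 204 - 16*J³ (G(J, D) = (J²*(-16))*J + 204 = (-16*J²)*J + 204 = -16*J³ + 204 = 204 - 16*J³)
G(-63, 226)/I(-293) = (204 - 16*(-63)³)/(-206) = (204 - 16*(-250047))*(-1/206) = (204 + 4000752)*(-1/206) = 4000956*(-1/206) = -2000478/103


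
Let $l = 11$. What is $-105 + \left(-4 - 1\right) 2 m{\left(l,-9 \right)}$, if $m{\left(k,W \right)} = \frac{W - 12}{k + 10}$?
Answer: $-95$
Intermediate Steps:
$m{\left(k,W \right)} = \frac{-12 + W}{10 + k}$
$-105 + \left(-4 - 1\right) 2 m{\left(l,-9 \right)} = -105 + \left(-4 - 1\right) 2 \frac{-12 - 9}{10 + 11} = -105 + \left(-5\right) 2 \cdot \frac{1}{21} \left(-21\right) = -105 - 10 \cdot \frac{1}{21} \left(-21\right) = -105 - -10 = -105 + 10 = -95$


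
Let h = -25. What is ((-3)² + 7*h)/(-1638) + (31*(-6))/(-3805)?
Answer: 468149/3116295 ≈ 0.15023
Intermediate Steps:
((-3)² + 7*h)/(-1638) + (31*(-6))/(-3805) = ((-3)² + 7*(-25))/(-1638) + (31*(-6))/(-3805) = (9 - 175)*(-1/1638) - 186*(-1/3805) = -166*(-1/1638) + 186/3805 = 83/819 + 186/3805 = 468149/3116295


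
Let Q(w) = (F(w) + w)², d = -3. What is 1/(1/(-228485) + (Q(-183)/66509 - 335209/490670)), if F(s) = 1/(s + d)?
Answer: -25796067583783527180/4633356209729454479 ≈ -5.5675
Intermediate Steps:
F(s) = 1/(-3 + s) (F(s) = 1/(s - 3) = 1/(-3 + s))
Q(w) = (w + 1/(-3 + w))² (Q(w) = (1/(-3 + w) + w)² = (w + 1/(-3 + w))²)
1/(1/(-228485) + (Q(-183)/66509 - 335209/490670)) = 1/(1/(-228485) + ((-183 + 1/(-3 - 183))²/66509 - 335209/490670)) = 1/(-1/228485 + ((-183 + 1/(-186))²*(1/66509) - 335209*1/490670)) = 1/(-1/228485 + ((-183 - 1/186)²*(1/66509) - 335209/490670)) = 1/(-1/228485 + ((-34039/186)²*(1/66509) - 335209/490670)) = 1/(-1/228485 + ((1158653521/34596)*(1/66509) - 335209/490670)) = 1/(-1/228485 + (1158653521/2300945364 - 335209/490670)) = 1/(-1/228485 - 101390535686003/564502430876940) = 1/(-4633356209729454479/25796067583783527180) = -25796067583783527180/4633356209729454479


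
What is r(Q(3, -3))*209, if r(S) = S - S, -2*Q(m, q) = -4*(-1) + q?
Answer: 0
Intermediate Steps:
Q(m, q) = -2 - q/2 (Q(m, q) = -(-4*(-1) + q)/2 = -(4 + q)/2 = -2 - q/2)
r(S) = 0
r(Q(3, -3))*209 = 0*209 = 0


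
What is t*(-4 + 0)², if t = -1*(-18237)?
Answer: 291792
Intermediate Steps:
t = 18237
t*(-4 + 0)² = 18237*(-4 + 0)² = 18237*(-4)² = 18237*16 = 291792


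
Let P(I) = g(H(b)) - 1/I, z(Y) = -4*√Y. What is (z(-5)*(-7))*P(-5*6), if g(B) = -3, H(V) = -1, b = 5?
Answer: -1246*I*√5/15 ≈ -185.74*I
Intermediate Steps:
P(I) = -3 - 1/I
(z(-5)*(-7))*P(-5*6) = (-4*I*√5*(-7))*(-3 - 1/((-5*6))) = (-4*I*√5*(-7))*(-3 - 1/(-30)) = (-4*I*√5*(-7))*(-3 - 1*(-1/30)) = (28*I*√5)*(-3 + 1/30) = (28*I*√5)*(-89/30) = -1246*I*√5/15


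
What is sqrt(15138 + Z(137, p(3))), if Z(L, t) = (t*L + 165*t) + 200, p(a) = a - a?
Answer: sqrt(15338) ≈ 123.85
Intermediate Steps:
p(a) = 0
Z(L, t) = 200 + 165*t + L*t (Z(L, t) = (L*t + 165*t) + 200 = (165*t + L*t) + 200 = 200 + 165*t + L*t)
sqrt(15138 + Z(137, p(3))) = sqrt(15138 + (200 + 165*0 + 137*0)) = sqrt(15138 + (200 + 0 + 0)) = sqrt(15138 + 200) = sqrt(15338)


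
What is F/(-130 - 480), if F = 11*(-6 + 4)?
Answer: 11/305 ≈ 0.036066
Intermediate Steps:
F = -22 (F = 11*(-2) = -22)
F/(-130 - 480) = -22/(-130 - 480) = -22/(-610) = -22*(-1/610) = 11/305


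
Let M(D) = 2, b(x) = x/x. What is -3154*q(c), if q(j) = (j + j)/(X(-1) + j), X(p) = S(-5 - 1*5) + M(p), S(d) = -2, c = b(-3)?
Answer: -6308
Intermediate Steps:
b(x) = 1
c = 1
X(p) = 0 (X(p) = -2 + 2 = 0)
q(j) = 2 (q(j) = (j + j)/(0 + j) = (2*j)/j = 2)
-3154*q(c) = -3154*2 = -6308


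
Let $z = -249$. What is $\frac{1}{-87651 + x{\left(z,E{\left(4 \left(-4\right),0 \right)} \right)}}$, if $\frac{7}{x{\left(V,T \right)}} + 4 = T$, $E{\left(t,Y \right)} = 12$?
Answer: $- \frac{8}{701201} \approx -1.1409 \cdot 10^{-5}$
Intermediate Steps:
$x{\left(V,T \right)} = \frac{7}{-4 + T}$
$\frac{1}{-87651 + x{\left(z,E{\left(4 \left(-4\right),0 \right)} \right)}} = \frac{1}{-87651 + \frac{7}{-4 + 12}} = \frac{1}{-87651 + \frac{7}{8}} = \frac{1}{- \frac{701201}{8}} = - \frac{8}{701201}$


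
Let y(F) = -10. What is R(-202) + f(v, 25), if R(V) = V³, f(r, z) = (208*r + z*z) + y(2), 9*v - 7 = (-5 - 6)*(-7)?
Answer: -24719555/3 ≈ -8.2398e+6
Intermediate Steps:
v = 28/3 (v = 7/9 + ((-5 - 6)*(-7))/9 = 7/9 + (-11*(-7))/9 = 7/9 + (⅑)*77 = 7/9 + 77/9 = 28/3 ≈ 9.3333)
f(r, z) = -10 + z² + 208*r (f(r, z) = (208*r + z*z) - 10 = (208*r + z²) - 10 = (z² + 208*r) - 10 = -10 + z² + 208*r)
R(-202) + f(v, 25) = (-202)³ + (-10 + 25² + 208*(28/3)) = -8242408 + (-10 + 625 + 5824/3) = -8242408 + 7669/3 = -24719555/3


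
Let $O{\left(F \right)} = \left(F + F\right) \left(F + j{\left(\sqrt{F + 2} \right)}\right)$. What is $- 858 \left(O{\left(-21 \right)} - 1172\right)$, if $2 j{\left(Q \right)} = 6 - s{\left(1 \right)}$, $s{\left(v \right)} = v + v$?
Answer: $320892$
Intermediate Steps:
$s{\left(v \right)} = 2 v$
$j{\left(Q \right)} = 2$ ($j{\left(Q \right)} = \frac{6 - 2 \cdot 1}{2} = \frac{6 - 2}{2} = \frac{1}{2} \cdot 4 = 2$)
$O{\left(F \right)} = 2 F \left(2 + F\right)$ ($O{\left(F \right)} = \left(F + F\right) \left(F + 2\right) = 2 F \left(2 + F\right)$)
$- 858 \left(O{\left(-21 \right)} - 1172\right) = - 858 \left(2 \left(-21\right) \left(2 - 21\right) - 1172\right) = - 858 \left(2 \left(-21\right) \left(-19\right) - 1172\right) = - 858 \left(798 - 1172\right) = \left(-858\right) \left(-374\right) = 320892$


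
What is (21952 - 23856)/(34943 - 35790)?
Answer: 272/121 ≈ 2.2479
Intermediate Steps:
(21952 - 23856)/(34943 - 35790) = -1904/(-847) = -1904*(-1/847) = 272/121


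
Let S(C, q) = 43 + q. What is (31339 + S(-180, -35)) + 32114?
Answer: 63461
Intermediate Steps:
(31339 + S(-180, -35)) + 32114 = (31339 + (43 - 35)) + 32114 = (31339 + 8) + 32114 = 31347 + 32114 = 63461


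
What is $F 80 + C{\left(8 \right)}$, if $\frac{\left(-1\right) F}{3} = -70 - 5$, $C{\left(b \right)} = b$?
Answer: $18008$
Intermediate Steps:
$F = 225$ ($F = - 3 \left(-70 - 5\right) = \left(-3\right) \left(-75\right) = 225$)
$F 80 + C{\left(8 \right)} = 225 \cdot 80 + 8 = 18000 + 8 = 18008$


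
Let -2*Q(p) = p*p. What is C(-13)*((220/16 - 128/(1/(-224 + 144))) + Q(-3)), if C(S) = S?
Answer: -532961/4 ≈ -1.3324e+5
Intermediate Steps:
Q(p) = -p²/2 (Q(p) = -p*p/2 = -p²/2)
C(-13)*((220/16 - 128/(1/(-224 + 144))) + Q(-3)) = -13*((220/16 - 128/(1/(-224 + 144))) - ½*(-3)²) = -13*((220*(1/16) - 128/(1/(-80))) - ½*9) = -13*((55/4 - 128/(-1/80)) - 9/2) = -13*((55/4 - 128*(-80)) - 9/2) = -13*((55/4 + 10240) - 9/2) = -13*(41015/4 - 9/2) = -13*40997/4 = -532961/4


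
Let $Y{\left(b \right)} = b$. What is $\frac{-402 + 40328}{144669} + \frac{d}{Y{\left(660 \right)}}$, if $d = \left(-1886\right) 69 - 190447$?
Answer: $- \frac{15450593843}{31827180} \approx -485.45$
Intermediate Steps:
$d = -320581$ ($d = -130134 - 190447 = -320581$)
$\frac{-402 + 40328}{144669} + \frac{d}{Y{\left(660 \right)}} = \frac{-402 + 40328}{144669} - \frac{320581}{660} = 39926 \cdot \frac{1}{144669} - \frac{320581}{660} = \frac{39926}{144669} - \frac{320581}{660} = - \frac{15450593843}{31827180}$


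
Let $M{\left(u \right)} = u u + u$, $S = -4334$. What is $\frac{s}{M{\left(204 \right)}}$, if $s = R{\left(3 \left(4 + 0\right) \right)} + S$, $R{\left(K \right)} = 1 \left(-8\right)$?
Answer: $- \frac{2171}{20910} \approx -0.10383$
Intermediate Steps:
$M{\left(u \right)} = u + u^{2}$ ($M{\left(u \right)} = u^{2} + u = u + u^{2}$)
$R{\left(K \right)} = -8$
$s = -4342$ ($s = -8 - 4334 = -4342$)
$\frac{s}{M{\left(204 \right)}} = - \frac{4342}{204 \left(1 + 204\right)} = - \frac{4342}{204 \cdot 205} = - \frac{4342}{41820} = \left(-4342\right) \frac{1}{41820} = - \frac{2171}{20910}$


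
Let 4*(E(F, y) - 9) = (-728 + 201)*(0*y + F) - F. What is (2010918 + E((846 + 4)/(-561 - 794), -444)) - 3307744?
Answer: -351414967/271 ≈ -1.2967e+6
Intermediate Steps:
E(F, y) = 9 - 132*F (E(F, y) = 9 + ((-728 + 201)*(0*y + F) - F)/4 = 9 + (-527*(0 + F) - F)/4 = 9 + (-527*F - F)/4 = 9 + (-528*F)/4 = 9 - 132*F)
(2010918 + E((846 + 4)/(-561 - 794), -444)) - 3307744 = (2010918 + (9 - 132*(846 + 4)/(-561 - 794))) - 3307744 = (2010918 + (9 - 112200/(-1355))) - 3307744 = (2010918 + (9 - 112200*(-1)/1355)) - 3307744 = (2010918 + (9 - 132*(-170/271))) - 3307744 = (2010918 + (9 + 22440/271)) - 3307744 = (2010918 + 24879/271) - 3307744 = 544983657/271 - 3307744 = -351414967/271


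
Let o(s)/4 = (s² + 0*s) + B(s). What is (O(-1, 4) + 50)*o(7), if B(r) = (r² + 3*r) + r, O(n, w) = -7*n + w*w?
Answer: 36792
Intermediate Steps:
O(n, w) = w² - 7*n (O(n, w) = -7*n + w² = w² - 7*n)
B(r) = r² + 4*r
o(s) = 4*s² + 4*s*(4 + s) (o(s) = 4*((s² + 0*s) + s*(4 + s)) = 4*((s² + 0) + s*(4 + s)) = 4*(s² + s*(4 + s)) = 4*s² + 4*s*(4 + s))
(O(-1, 4) + 50)*o(7) = ((4² - 7*(-1)) + 50)*(8*7*(2 + 7)) = ((16 + 7) + 50)*(8*7*9) = (23 + 50)*504 = 73*504 = 36792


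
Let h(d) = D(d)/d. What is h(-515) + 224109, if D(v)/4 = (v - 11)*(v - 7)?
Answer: 114317847/515 ≈ 2.2198e+5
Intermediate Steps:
D(v) = 4*(-11 + v)*(-7 + v) (D(v) = 4*((v - 11)*(v - 7)) = 4*((-11 + v)*(-7 + v)) = 4*(-11 + v)*(-7 + v))
h(d) = (308 - 72*d + 4*d²)/d
h(-515) + 224109 = (-72 + 4*(-515) + 308/(-515)) + 224109 = (-72 - 2060 + 308*(-1/515)) + 224109 = (-72 - 2060 - 308/515) + 224109 = -1098288/515 + 224109 = 114317847/515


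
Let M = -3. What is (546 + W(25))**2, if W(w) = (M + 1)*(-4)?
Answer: 306916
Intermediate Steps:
W(w) = 8 (W(w) = (-3 + 1)*(-4) = -2*(-4) = 8)
(546 + W(25))**2 = (546 + 8)**2 = 554**2 = 306916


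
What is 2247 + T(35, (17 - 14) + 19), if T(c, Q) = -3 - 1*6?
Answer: 2238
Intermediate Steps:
T(c, Q) = -9 (T(c, Q) = -3 - 6 = -9)
2247 + T(35, (17 - 14) + 19) = 2247 - 9 = 2238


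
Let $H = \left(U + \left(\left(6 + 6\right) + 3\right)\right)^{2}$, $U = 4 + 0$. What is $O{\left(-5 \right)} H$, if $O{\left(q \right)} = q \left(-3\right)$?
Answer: $5415$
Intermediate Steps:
$O{\left(q \right)} = - 3 q$
$U = 4$
$H = 361$ ($H = \left(4 + \left(\left(6 + 6\right) + 3\right)\right)^{2} = \left(4 + \left(12 + 3\right)\right)^{2} = \left(4 + 15\right)^{2} = 19^{2} = 361$)
$O{\left(-5 \right)} H = \left(-3\right) \left(-5\right) 361 = 15 \cdot 361 = 5415$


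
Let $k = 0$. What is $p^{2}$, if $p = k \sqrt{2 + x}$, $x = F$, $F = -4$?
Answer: $0$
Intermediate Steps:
$x = -4$
$p = 0$ ($p = 0 \sqrt{2 - 4} = 0 \sqrt{-2} = 0 i \sqrt{2} = 0$)
$p^{2} = 0^{2} = 0$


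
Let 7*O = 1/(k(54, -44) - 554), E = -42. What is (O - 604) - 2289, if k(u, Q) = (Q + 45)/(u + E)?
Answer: -134608409/46529 ≈ -2893.0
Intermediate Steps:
k(u, Q) = (45 + Q)/(-42 + u) (k(u, Q) = (Q + 45)/(u - 42) = (45 + Q)/(-42 + u))
O = -12/46529 (O = 1/(7*((45 - 44)/(-42 + 54) - 554)) = 1/(7*(1/12 - 554)) = 1/(7*(-6647/12)) = (⅐)*(-12/6647) = -12/46529 ≈ -0.00025790)
(O - 604) - 2289 = (-12/46529 - 604) - 2289 = -28103528/46529 - 2289 = -134608409/46529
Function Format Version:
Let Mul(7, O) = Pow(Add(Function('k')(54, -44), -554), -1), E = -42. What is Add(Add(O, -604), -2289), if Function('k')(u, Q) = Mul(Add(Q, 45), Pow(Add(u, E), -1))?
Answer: Rational(-134608409, 46529) ≈ -2893.0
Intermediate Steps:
Function('k')(u, Q) = Mul(Pow(Add(-42, u), -1), Add(45, Q)) (Function('k')(u, Q) = Mul(Add(Q, 45), Pow(Add(u, -42), -1)) = Mul(Add(45, Q), Pow(Add(-42, u), -1)) = Mul(Pow(Add(-42, u), -1), Add(45, Q)))
O = Rational(-12, 46529) (O = Mul(Rational(1, 7), Pow(Add(Mul(Pow(Add(-42, 54), -1), Add(45, -44)), -554), -1)) = Mul(Rational(1, 7), Pow(Add(Mul(Pow(12, -1), 1), -554), -1)) = Mul(Rational(1, 7), Pow(Add(Mul(Rational(1, 12), 1), -554), -1)) = Mul(Rational(1, 7), Pow(Add(Rational(1, 12), -554), -1)) = Mul(Rational(1, 7), Pow(Rational(-6647, 12), -1)) = Mul(Rational(1, 7), Rational(-12, 6647)) = Rational(-12, 46529) ≈ -0.00025790)
Add(Add(O, -604), -2289) = Add(Add(Rational(-12, 46529), -604), -2289) = Add(Rational(-28103528, 46529), -2289) = Rational(-134608409, 46529)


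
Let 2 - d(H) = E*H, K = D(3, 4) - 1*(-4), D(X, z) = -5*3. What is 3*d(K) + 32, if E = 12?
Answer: 434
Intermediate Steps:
D(X, z) = -15
K = -11 (K = -15 - 1*(-4) = -15 + 4 = -11)
d(H) = 2 - 12*H
3*d(K) + 32 = 3*(2 - 12*(-11)) + 32 = 3*(2 + 132) + 32 = 3*134 + 32 = 402 + 32 = 434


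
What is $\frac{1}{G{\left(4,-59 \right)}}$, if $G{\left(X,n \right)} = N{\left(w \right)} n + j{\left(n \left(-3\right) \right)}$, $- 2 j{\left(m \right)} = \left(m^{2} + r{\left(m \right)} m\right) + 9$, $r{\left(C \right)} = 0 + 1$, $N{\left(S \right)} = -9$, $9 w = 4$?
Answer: $- \frac{2}{30453} \approx -6.5675 \cdot 10^{-5}$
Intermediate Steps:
$w = \frac{4}{9}$ ($w = \frac{1}{9} \cdot 4 = \frac{4}{9} \approx 0.44444$)
$r{\left(C \right)} = 1$
$j{\left(m \right)} = - \frac{9}{2} - \frac{m}{2} - \frac{m^{2}}{2}$ ($j{\left(m \right)} = - \frac{\left(m^{2} + 1 m\right) + 9}{2} = - \frac{\left(m^{2} + m\right) + 9}{2} = - \frac{\left(m + m^{2}\right) + 9}{2} = - \frac{9 + m + m^{2}}{2} = - \frac{9}{2} - \frac{m}{2} - \frac{m^{2}}{2}$)
$G{\left(X,n \right)} = - \frac{9}{2} - \frac{15 n}{2} - \frac{9 n^{2}}{2}$ ($G{\left(X,n \right)} = - 9 n - \left(\frac{9}{2} + \frac{9 n^{2}}{2} + \frac{1}{2} n \left(-3\right)\right) = - 9 n - \left(\frac{9}{2} + \frac{9 n^{2}}{2} + \frac{1}{2} \left(-3\right) n\right) = - 9 n - \left(\frac{9}{2} - \frac{3 n}{2} + \frac{1}{2} \cdot 9 n^{2}\right) = - 9 n - \left(\frac{9}{2} - \frac{3 n}{2} + \frac{9 n^{2}}{2}\right) = - \frac{9}{2} - \frac{15 n}{2} - \frac{9 n^{2}}{2}$)
$\frac{1}{G{\left(4,-59 \right)}} = \frac{1}{- \frac{9}{2} - - \frac{885}{2} - \frac{9 \left(-59\right)^{2}}{2}} = \frac{1}{- \frac{9}{2} + \frac{885}{2} - \frac{31329}{2}} = \frac{1}{- \frac{30453}{2}} = - \frac{2}{30453}$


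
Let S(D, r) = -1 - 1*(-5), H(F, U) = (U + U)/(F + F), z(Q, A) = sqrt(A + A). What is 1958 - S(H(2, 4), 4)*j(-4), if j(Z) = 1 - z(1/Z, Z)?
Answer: 1954 + 8*I*sqrt(2) ≈ 1954.0 + 11.314*I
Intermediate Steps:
z(Q, A) = sqrt(2)*sqrt(A) (z(Q, A) = sqrt(2*A) = sqrt(2)*sqrt(A))
H(F, U) = U/F (H(F, U) = (2*U)/((2*F)) = (2*U)*(1/(2*F)) = U/F)
S(D, r) = 4 (S(D, r) = -1 + 5 = 4)
j(Z) = 1 - sqrt(2)*sqrt(Z)
1958 - S(H(2, 4), 4)*j(-4) = 1958 - 4*(1 - sqrt(2)*sqrt(-4)) = 1958 - 4*(1 - sqrt(2)*2*I) = 1958 - 4*(1 - 2*I*sqrt(2)) = 1958 - (4 - 8*I*sqrt(2)) = 1958 + (-4 + 8*I*sqrt(2)) = 1954 + 8*I*sqrt(2)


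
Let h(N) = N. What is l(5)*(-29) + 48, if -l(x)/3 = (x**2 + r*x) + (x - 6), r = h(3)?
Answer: 3441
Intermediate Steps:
r = 3
l(x) = 18 - 12*x - 3*x**2 (l(x) = -3*((x**2 + 3*x) + (x - 6)) = -3*((x**2 + 3*x) + (-6 + x)) = -3*(-6 + x**2 + 4*x) = 18 - 12*x - 3*x**2)
l(5)*(-29) + 48 = (18 - 12*5 - 3*5**2)*(-29) + 48 = (18 - 60 - 3*25)*(-29) + 48 = (18 - 60 - 75)*(-29) + 48 = -117*(-29) + 48 = 3393 + 48 = 3441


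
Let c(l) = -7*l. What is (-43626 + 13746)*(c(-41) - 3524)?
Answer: 96721560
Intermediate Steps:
(-43626 + 13746)*(c(-41) - 3524) = (-43626 + 13746)*(-7*(-41) - 3524) = -29880*(287 - 3524) = -29880*(-3237) = 96721560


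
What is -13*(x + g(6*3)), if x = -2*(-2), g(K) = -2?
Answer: -26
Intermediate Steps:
x = 4
-13*(x + g(6*3)) = -13*(4 - 2) = -13*2 = -26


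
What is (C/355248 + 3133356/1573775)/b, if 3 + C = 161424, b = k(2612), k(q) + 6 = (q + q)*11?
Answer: 455719595521/10707880947103200 ≈ 4.2559e-5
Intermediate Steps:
k(q) = -6 + 22*q (k(q) = -6 + (q + q)*11 = -6 + (2*q)*11 = -6 + 22*q)
b = 57458 (b = -6 + 22*2612 = -6 + 57464 = 57458)
C = 161421 (C = -3 + 161424 = 161421)
(C/355248 + 3133356/1573775)/b = (161421/355248 + 3133356/1573775)/57458 = (161421*(1/355248) + 3133356*(1/1573775))*(1/57458) = (53807/118416 + 3133356/1573775)*(1/57458) = (455719595521/186360140400)*(1/57458) = 455719595521/10707880947103200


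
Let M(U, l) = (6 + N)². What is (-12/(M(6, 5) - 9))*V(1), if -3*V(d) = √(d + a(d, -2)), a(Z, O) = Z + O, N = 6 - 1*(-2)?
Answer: 0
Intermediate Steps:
N = 8 (N = 6 + 2 = 8)
M(U, l) = 196 (M(U, l) = (6 + 8)² = 14² = 196)
a(Z, O) = O + Z
V(d) = -√(-2 + 2*d)/3 (V(d) = -√(d + (-2 + d))/3 = -√(-2 + 2*d)/3)
(-12/(M(6, 5) - 9))*V(1) = (-12/(196 - 9))*(-√(-2 + 2*1)/3) = (-12/187)*(-√(-2 + 2)/3) = (-12*1/187)*(-√0/3) = -(-4)*0/187 = -12/187*0 = 0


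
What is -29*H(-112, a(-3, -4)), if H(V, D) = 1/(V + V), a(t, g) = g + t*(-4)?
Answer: 29/224 ≈ 0.12946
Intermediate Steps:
a(t, g) = g - 4*t
H(V, D) = 1/(2*V)
-29*H(-112, a(-3, -4)) = -29/(2*(-112)) = -29*(-1)/(2*112) = -29*(-1/224) = 29/224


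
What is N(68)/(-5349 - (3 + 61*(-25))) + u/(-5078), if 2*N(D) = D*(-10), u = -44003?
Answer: 170126001/19433506 ≈ 8.7543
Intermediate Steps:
N(D) = -5*D (N(D) = (D*(-10))/2 = (-10*D)/2 = -5*D)
N(68)/(-5349 - (3 + 61*(-25))) + u/(-5078) = (-5*68)/(-5349 - (3 + 61*(-25))) - 44003/(-5078) = -340/(-5349 - (3 - 1525)) - 44003*(-1/5078) = -340/(-5349 - 1*(-1522)) + 44003/5078 = -340/(-5349 + 1522) + 44003/5078 = -340/(-3827) + 44003/5078 = -340*(-1/3827) + 44003/5078 = 340/3827 + 44003/5078 = 170126001/19433506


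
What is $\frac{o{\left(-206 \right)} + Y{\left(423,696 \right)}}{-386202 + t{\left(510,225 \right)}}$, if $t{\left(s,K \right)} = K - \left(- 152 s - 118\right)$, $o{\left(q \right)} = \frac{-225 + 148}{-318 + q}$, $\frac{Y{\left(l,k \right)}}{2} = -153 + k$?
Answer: $- \frac{569141}{161569636} \approx -0.0035226$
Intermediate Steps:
$Y{\left(l,k \right)} = -306 + 2 k$ ($Y{\left(l,k \right)} = 2 \left(-153 + k\right) = -306 + 2 k$)
$o{\left(q \right)} = - \frac{77}{-318 + q}$
$t{\left(s,K \right)} = 118 + K + 152 s$ ($t{\left(s,K \right)} = K - \left(-118 - 152 s\right) = K + \left(118 + 152 s\right) = 118 + K + 152 s$)
$\frac{o{\left(-206 \right)} + Y{\left(423,696 \right)}}{-386202 + t{\left(510,225 \right)}} = \frac{- \frac{77}{-318 - 206} + \left(-306 + 2 \cdot 696\right)}{-386202 + \left(118 + 225 + 152 \cdot 510\right)} = \frac{- \frac{77}{-524} + \left(-306 + 1392\right)}{-386202 + \left(118 + 225 + 77520\right)} = \frac{\left(-77\right) \left(- \frac{1}{524}\right) + 1086}{-386202 + 77863} = \frac{\frac{77}{524} + 1086}{-308339} = \frac{569141}{524} \left(- \frac{1}{308339}\right) = - \frac{569141}{161569636}$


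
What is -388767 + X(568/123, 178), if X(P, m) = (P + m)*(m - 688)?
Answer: -19757987/41 ≈ -4.8190e+5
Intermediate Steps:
X(P, m) = (-688 + m)*(P + m) (X(P, m) = (P + m)*(-688 + m) = (-688 + m)*(P + m))
-388767 + X(568/123, 178) = -388767 + (178**2 - 390784/123 - 688*178 + (568/123)*178) = -388767 + (31684 - 390784/123 - 122464 + (568*(1/123))*178) = -388767 + (31684 - 688*568/123 - 122464 + (568/123)*178) = -388767 + (31684 - 390784/123 - 122464 + 101104/123) = -388767 - 3818540/41 = -19757987/41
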